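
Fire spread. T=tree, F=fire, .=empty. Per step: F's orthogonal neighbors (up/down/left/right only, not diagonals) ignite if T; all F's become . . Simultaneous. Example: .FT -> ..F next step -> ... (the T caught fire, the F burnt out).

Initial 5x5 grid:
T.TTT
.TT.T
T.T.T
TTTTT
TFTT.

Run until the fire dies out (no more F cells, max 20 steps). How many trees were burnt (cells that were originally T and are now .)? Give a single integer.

Step 1: +3 fires, +1 burnt (F count now 3)
Step 2: +3 fires, +3 burnt (F count now 3)
Step 3: +3 fires, +3 burnt (F count now 3)
Step 4: +2 fires, +3 burnt (F count now 2)
Step 5: +3 fires, +2 burnt (F count now 3)
Step 6: +2 fires, +3 burnt (F count now 2)
Step 7: +1 fires, +2 burnt (F count now 1)
Step 8: +0 fires, +1 burnt (F count now 0)
Fire out after step 8
Initially T: 18, now '.': 24
Total burnt (originally-T cells now '.'): 17

Answer: 17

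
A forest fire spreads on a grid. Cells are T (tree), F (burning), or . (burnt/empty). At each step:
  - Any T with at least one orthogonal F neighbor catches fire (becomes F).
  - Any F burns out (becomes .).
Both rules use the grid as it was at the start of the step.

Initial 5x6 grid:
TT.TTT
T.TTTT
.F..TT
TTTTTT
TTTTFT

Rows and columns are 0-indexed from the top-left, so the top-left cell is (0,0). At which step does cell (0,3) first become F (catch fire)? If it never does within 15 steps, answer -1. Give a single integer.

Step 1: cell (0,3)='T' (+4 fires, +2 burnt)
Step 2: cell (0,3)='T' (+7 fires, +4 burnt)
Step 3: cell (0,3)='T' (+3 fires, +7 burnt)
Step 4: cell (0,3)='T' (+3 fires, +3 burnt)
Step 5: cell (0,3)='F' (+3 fires, +3 burnt)
  -> target ignites at step 5
Step 6: cell (0,3)='.' (+0 fires, +3 burnt)
  fire out at step 6

5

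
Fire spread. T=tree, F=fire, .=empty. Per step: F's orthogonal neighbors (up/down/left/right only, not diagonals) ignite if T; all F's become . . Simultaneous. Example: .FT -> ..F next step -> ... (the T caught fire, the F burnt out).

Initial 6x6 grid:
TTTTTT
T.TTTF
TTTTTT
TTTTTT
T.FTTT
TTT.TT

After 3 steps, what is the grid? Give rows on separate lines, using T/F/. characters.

Step 1: 6 trees catch fire, 2 burn out
  TTTTTF
  T.TTF.
  TTTTTF
  TTFTTT
  T..FTT
  TTF.TT
Step 2: 9 trees catch fire, 6 burn out
  TTTTF.
  T.TF..
  TTFTF.
  TF.FTF
  T...FT
  TF..TT
Step 3: 9 trees catch fire, 9 burn out
  TTTF..
  T.F...
  TF.F..
  F...F.
  T....F
  F...FT

TTTF..
T.F...
TF.F..
F...F.
T....F
F...FT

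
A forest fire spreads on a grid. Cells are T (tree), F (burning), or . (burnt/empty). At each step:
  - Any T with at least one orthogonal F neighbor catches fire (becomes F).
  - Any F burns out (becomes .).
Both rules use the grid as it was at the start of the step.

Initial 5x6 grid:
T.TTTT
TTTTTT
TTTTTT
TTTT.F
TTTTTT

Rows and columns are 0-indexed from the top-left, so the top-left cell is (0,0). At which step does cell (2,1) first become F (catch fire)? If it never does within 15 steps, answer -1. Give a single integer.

Step 1: cell (2,1)='T' (+2 fires, +1 burnt)
Step 2: cell (2,1)='T' (+3 fires, +2 burnt)
Step 3: cell (2,1)='T' (+4 fires, +3 burnt)
Step 4: cell (2,1)='T' (+5 fires, +4 burnt)
Step 5: cell (2,1)='F' (+5 fires, +5 burnt)
  -> target ignites at step 5
Step 6: cell (2,1)='.' (+5 fires, +5 burnt)
Step 7: cell (2,1)='.' (+2 fires, +5 burnt)
Step 8: cell (2,1)='.' (+1 fires, +2 burnt)
Step 9: cell (2,1)='.' (+0 fires, +1 burnt)
  fire out at step 9

5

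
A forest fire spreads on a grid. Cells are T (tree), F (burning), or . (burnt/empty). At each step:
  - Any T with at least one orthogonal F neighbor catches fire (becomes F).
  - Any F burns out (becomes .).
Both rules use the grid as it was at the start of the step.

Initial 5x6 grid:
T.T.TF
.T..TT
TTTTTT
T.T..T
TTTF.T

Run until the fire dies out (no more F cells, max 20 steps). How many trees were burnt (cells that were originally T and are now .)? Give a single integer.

Step 1: +3 fires, +2 burnt (F count now 3)
Step 2: +4 fires, +3 burnt (F count now 4)
Step 3: +4 fires, +4 burnt (F count now 4)
Step 4: +4 fires, +4 burnt (F count now 4)
Step 5: +2 fires, +4 burnt (F count now 2)
Step 6: +0 fires, +2 burnt (F count now 0)
Fire out after step 6
Initially T: 19, now '.': 28
Total burnt (originally-T cells now '.'): 17

Answer: 17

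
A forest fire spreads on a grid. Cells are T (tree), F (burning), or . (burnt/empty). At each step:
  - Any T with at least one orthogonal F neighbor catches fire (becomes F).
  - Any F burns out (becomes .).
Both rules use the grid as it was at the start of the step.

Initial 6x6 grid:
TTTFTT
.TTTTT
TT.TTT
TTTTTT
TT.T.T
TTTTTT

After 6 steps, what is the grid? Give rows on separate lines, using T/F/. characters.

Step 1: 3 trees catch fire, 1 burn out
  TTF.FT
  .TTFTT
  TT.TTT
  TTTTTT
  TT.T.T
  TTTTTT
Step 2: 5 trees catch fire, 3 burn out
  TF...F
  .TF.FT
  TT.FTT
  TTTTTT
  TT.T.T
  TTTTTT
Step 3: 5 trees catch fire, 5 burn out
  F.....
  .F...F
  TT..FT
  TTTFTT
  TT.T.T
  TTTTTT
Step 4: 5 trees catch fire, 5 burn out
  ......
  ......
  TF...F
  TTF.FT
  TT.F.T
  TTTTTT
Step 5: 4 trees catch fire, 5 burn out
  ......
  ......
  F.....
  TF...F
  TT...T
  TTTFTT
Step 6: 5 trees catch fire, 4 burn out
  ......
  ......
  ......
  F.....
  TF...F
  TTF.FT

......
......
......
F.....
TF...F
TTF.FT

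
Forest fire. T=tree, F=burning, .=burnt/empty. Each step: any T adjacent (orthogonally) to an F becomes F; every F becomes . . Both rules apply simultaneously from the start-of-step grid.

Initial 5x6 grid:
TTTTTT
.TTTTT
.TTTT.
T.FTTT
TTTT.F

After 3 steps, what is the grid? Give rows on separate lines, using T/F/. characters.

Step 1: 4 trees catch fire, 2 burn out
  TTTTTT
  .TTTTT
  .TFTT.
  T..FTF
  TTFT..
Step 2: 6 trees catch fire, 4 burn out
  TTTTTT
  .TFTTT
  .F.FT.
  T...F.
  TF.F..
Step 3: 5 trees catch fire, 6 burn out
  TTFTTT
  .F.FTT
  ....F.
  T.....
  F.....

TTFTTT
.F.FTT
....F.
T.....
F.....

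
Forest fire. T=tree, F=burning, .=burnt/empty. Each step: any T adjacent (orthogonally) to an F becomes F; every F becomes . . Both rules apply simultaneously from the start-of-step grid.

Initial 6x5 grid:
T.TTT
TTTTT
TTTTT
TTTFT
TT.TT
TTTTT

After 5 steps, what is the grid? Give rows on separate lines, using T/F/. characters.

Step 1: 4 trees catch fire, 1 burn out
  T.TTT
  TTTTT
  TTTFT
  TTF.F
  TT.FT
  TTTTT
Step 2: 6 trees catch fire, 4 burn out
  T.TTT
  TTTFT
  TTF.F
  TF...
  TT..F
  TTTFT
Step 3: 8 trees catch fire, 6 burn out
  T.TFT
  TTF.F
  TF...
  F....
  TF...
  TTF.F
Step 4: 6 trees catch fire, 8 burn out
  T.F.F
  TF...
  F....
  .....
  F....
  TF...
Step 5: 2 trees catch fire, 6 burn out
  T....
  F....
  .....
  .....
  .....
  F....

T....
F....
.....
.....
.....
F....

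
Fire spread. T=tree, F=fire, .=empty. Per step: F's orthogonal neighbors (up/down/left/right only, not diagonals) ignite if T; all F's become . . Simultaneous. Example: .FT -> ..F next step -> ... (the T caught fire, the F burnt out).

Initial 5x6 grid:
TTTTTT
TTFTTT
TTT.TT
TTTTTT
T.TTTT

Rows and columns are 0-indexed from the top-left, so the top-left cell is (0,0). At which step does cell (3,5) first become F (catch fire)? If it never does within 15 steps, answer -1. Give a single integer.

Step 1: cell (3,5)='T' (+4 fires, +1 burnt)
Step 2: cell (3,5)='T' (+6 fires, +4 burnt)
Step 3: cell (3,5)='T' (+8 fires, +6 burnt)
Step 4: cell (3,5)='T' (+5 fires, +8 burnt)
Step 5: cell (3,5)='F' (+3 fires, +5 burnt)
  -> target ignites at step 5
Step 6: cell (3,5)='.' (+1 fires, +3 burnt)
Step 7: cell (3,5)='.' (+0 fires, +1 burnt)
  fire out at step 7

5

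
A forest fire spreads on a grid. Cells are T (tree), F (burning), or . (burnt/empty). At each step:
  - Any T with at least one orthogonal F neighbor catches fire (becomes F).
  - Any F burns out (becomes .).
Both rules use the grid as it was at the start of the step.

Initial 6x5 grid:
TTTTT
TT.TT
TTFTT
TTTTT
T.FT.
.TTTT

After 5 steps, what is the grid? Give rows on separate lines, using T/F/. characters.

Step 1: 5 trees catch fire, 2 burn out
  TTTTT
  TT.TT
  TF.FT
  TTFTT
  T..F.
  .TFTT
Step 2: 8 trees catch fire, 5 burn out
  TTTTT
  TF.FT
  F...F
  TF.FT
  T....
  .F.FT
Step 3: 7 trees catch fire, 8 burn out
  TFTFT
  F...F
  .....
  F...F
  T....
  ....F
Step 4: 4 trees catch fire, 7 burn out
  F.F.F
  .....
  .....
  .....
  F....
  .....
Step 5: 0 trees catch fire, 4 burn out
  .....
  .....
  .....
  .....
  .....
  .....

.....
.....
.....
.....
.....
.....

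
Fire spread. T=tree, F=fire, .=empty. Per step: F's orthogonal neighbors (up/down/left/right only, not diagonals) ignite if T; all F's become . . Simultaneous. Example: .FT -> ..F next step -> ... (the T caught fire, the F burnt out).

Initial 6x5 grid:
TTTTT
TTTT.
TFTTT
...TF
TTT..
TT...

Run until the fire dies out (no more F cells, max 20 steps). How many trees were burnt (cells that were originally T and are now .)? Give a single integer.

Step 1: +5 fires, +2 burnt (F count now 5)
Step 2: +4 fires, +5 burnt (F count now 4)
Step 3: +3 fires, +4 burnt (F count now 3)
Step 4: +1 fires, +3 burnt (F count now 1)
Step 5: +1 fires, +1 burnt (F count now 1)
Step 6: +0 fires, +1 burnt (F count now 0)
Fire out after step 6
Initially T: 19, now '.': 25
Total burnt (originally-T cells now '.'): 14

Answer: 14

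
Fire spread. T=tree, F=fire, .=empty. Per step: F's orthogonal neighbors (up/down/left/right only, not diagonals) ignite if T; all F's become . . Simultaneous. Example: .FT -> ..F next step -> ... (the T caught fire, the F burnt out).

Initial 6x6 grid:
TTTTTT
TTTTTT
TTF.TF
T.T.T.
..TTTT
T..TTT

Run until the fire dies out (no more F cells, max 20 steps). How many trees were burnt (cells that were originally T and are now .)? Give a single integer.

Answer: 25

Derivation:
Step 1: +5 fires, +2 burnt (F count now 5)
Step 2: +8 fires, +5 burnt (F count now 8)
Step 3: +7 fires, +8 burnt (F count now 7)
Step 4: +4 fires, +7 burnt (F count now 4)
Step 5: +1 fires, +4 burnt (F count now 1)
Step 6: +0 fires, +1 burnt (F count now 0)
Fire out after step 6
Initially T: 26, now '.': 35
Total burnt (originally-T cells now '.'): 25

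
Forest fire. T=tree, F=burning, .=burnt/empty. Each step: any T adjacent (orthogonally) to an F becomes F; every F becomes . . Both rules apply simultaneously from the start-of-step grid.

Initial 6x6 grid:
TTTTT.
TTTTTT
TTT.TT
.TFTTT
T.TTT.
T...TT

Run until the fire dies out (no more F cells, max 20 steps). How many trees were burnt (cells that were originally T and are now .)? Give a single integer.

Answer: 25

Derivation:
Step 1: +4 fires, +1 burnt (F count now 4)
Step 2: +4 fires, +4 burnt (F count now 4)
Step 3: +7 fires, +4 burnt (F count now 7)
Step 4: +6 fires, +7 burnt (F count now 6)
Step 5: +4 fires, +6 burnt (F count now 4)
Step 6: +0 fires, +4 burnt (F count now 0)
Fire out after step 6
Initially T: 27, now '.': 34
Total burnt (originally-T cells now '.'): 25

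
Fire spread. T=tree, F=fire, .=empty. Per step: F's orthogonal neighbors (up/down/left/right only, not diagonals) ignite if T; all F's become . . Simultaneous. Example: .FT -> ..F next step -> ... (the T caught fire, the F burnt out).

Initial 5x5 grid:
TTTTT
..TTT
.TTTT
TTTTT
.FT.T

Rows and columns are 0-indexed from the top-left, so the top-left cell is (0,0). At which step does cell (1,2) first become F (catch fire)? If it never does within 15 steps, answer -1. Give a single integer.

Step 1: cell (1,2)='T' (+2 fires, +1 burnt)
Step 2: cell (1,2)='T' (+3 fires, +2 burnt)
Step 3: cell (1,2)='T' (+2 fires, +3 burnt)
Step 4: cell (1,2)='F' (+3 fires, +2 burnt)
  -> target ignites at step 4
Step 5: cell (1,2)='.' (+4 fires, +3 burnt)
Step 6: cell (1,2)='.' (+3 fires, +4 burnt)
Step 7: cell (1,2)='.' (+2 fires, +3 burnt)
Step 8: cell (1,2)='.' (+0 fires, +2 burnt)
  fire out at step 8

4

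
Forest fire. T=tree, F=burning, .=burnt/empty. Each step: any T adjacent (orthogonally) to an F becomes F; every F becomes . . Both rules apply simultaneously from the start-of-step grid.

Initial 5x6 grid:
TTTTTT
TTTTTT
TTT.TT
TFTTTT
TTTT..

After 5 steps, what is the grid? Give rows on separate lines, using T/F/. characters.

Step 1: 4 trees catch fire, 1 burn out
  TTTTTT
  TTTTTT
  TFT.TT
  F.FTTT
  TFTT..
Step 2: 6 trees catch fire, 4 burn out
  TTTTTT
  TFTTTT
  F.F.TT
  ...FTT
  F.FT..
Step 3: 5 trees catch fire, 6 burn out
  TFTTTT
  F.FTTT
  ....TT
  ....FT
  ...F..
Step 4: 5 trees catch fire, 5 burn out
  F.FTTT
  ...FTT
  ....FT
  .....F
  ......
Step 5: 3 trees catch fire, 5 burn out
  ...FTT
  ....FT
  .....F
  ......
  ......

...FTT
....FT
.....F
......
......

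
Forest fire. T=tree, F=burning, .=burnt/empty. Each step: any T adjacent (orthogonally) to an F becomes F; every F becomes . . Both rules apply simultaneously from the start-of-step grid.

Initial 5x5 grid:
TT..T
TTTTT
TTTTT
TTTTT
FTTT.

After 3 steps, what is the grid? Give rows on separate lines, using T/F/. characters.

Step 1: 2 trees catch fire, 1 burn out
  TT..T
  TTTTT
  TTTTT
  FTTTT
  .FTT.
Step 2: 3 trees catch fire, 2 burn out
  TT..T
  TTTTT
  FTTTT
  .FTTT
  ..FT.
Step 3: 4 trees catch fire, 3 burn out
  TT..T
  FTTTT
  .FTTT
  ..FTT
  ...F.

TT..T
FTTTT
.FTTT
..FTT
...F.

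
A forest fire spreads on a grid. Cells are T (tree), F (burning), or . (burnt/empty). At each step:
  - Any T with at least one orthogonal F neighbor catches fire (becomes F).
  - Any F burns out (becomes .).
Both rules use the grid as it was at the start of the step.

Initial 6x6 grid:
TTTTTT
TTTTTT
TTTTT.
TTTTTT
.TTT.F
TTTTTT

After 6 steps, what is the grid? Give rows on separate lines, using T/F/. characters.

Step 1: 2 trees catch fire, 1 burn out
  TTTTTT
  TTTTTT
  TTTTT.
  TTTTTF
  .TTT..
  TTTTTF
Step 2: 2 trees catch fire, 2 burn out
  TTTTTT
  TTTTTT
  TTTTT.
  TTTTF.
  .TTT..
  TTTTF.
Step 3: 3 trees catch fire, 2 burn out
  TTTTTT
  TTTTTT
  TTTTF.
  TTTF..
  .TTT..
  TTTF..
Step 4: 5 trees catch fire, 3 burn out
  TTTTTT
  TTTTFT
  TTTF..
  TTF...
  .TTF..
  TTF...
Step 5: 7 trees catch fire, 5 burn out
  TTTTFT
  TTTF.F
  TTF...
  TF....
  .TF...
  TF....
Step 6: 7 trees catch fire, 7 burn out
  TTTF.F
  TTF...
  TF....
  F.....
  .F....
  F.....

TTTF.F
TTF...
TF....
F.....
.F....
F.....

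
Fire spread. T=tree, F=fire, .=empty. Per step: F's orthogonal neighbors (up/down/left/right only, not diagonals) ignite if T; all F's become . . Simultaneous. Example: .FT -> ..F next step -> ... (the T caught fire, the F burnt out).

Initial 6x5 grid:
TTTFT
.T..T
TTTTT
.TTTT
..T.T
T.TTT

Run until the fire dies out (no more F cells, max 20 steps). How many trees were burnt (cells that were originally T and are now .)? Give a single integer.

Answer: 20

Derivation:
Step 1: +2 fires, +1 burnt (F count now 2)
Step 2: +2 fires, +2 burnt (F count now 2)
Step 3: +3 fires, +2 burnt (F count now 3)
Step 4: +3 fires, +3 burnt (F count now 3)
Step 5: +5 fires, +3 burnt (F count now 5)
Step 6: +2 fires, +5 burnt (F count now 2)
Step 7: +2 fires, +2 burnt (F count now 2)
Step 8: +1 fires, +2 burnt (F count now 1)
Step 9: +0 fires, +1 burnt (F count now 0)
Fire out after step 9
Initially T: 21, now '.': 29
Total burnt (originally-T cells now '.'): 20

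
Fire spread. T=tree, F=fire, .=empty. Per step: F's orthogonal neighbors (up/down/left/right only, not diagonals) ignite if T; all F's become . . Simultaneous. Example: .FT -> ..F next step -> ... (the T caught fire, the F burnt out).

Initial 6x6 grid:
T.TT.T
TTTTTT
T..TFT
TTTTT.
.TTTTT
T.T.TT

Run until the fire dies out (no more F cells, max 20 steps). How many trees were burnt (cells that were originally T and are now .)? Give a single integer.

Answer: 26

Derivation:
Step 1: +4 fires, +1 burnt (F count now 4)
Step 2: +4 fires, +4 burnt (F count now 4)
Step 3: +7 fires, +4 burnt (F count now 7)
Step 4: +5 fires, +7 burnt (F count now 5)
Step 5: +4 fires, +5 burnt (F count now 4)
Step 6: +2 fires, +4 burnt (F count now 2)
Step 7: +0 fires, +2 burnt (F count now 0)
Fire out after step 7
Initially T: 27, now '.': 35
Total burnt (originally-T cells now '.'): 26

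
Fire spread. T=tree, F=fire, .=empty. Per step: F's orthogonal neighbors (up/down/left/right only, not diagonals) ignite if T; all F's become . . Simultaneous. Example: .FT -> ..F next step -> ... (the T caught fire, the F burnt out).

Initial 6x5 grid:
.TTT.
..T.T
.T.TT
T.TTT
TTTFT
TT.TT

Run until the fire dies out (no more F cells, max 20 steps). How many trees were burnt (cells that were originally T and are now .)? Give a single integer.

Step 1: +4 fires, +1 burnt (F count now 4)
Step 2: +5 fires, +4 burnt (F count now 5)
Step 3: +3 fires, +5 burnt (F count now 3)
Step 4: +3 fires, +3 burnt (F count now 3)
Step 5: +0 fires, +3 burnt (F count now 0)
Fire out after step 5
Initially T: 20, now '.': 25
Total burnt (originally-T cells now '.'): 15

Answer: 15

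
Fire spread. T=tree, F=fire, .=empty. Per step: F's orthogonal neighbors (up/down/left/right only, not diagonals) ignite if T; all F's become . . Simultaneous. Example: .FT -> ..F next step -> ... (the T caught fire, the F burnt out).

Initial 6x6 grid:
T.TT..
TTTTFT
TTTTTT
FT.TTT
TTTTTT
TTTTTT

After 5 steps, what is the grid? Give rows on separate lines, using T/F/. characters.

Step 1: 6 trees catch fire, 2 burn out
  T.TT..
  TTTF.F
  FTTTFT
  .F.TTT
  FTTTTT
  TTTTTT
Step 2: 9 trees catch fire, 6 burn out
  T.TF..
  FTF...
  .FTF.F
  ...TFT
  .FTTTT
  FTTTTT
Step 3: 9 trees catch fire, 9 burn out
  F.F...
  .F....
  ..F...
  ...F.F
  ..FTFT
  .FTTTT
Step 4: 4 trees catch fire, 9 burn out
  ......
  ......
  ......
  ......
  ...F.F
  ..FTFT
Step 5: 2 trees catch fire, 4 burn out
  ......
  ......
  ......
  ......
  ......
  ...F.F

......
......
......
......
......
...F.F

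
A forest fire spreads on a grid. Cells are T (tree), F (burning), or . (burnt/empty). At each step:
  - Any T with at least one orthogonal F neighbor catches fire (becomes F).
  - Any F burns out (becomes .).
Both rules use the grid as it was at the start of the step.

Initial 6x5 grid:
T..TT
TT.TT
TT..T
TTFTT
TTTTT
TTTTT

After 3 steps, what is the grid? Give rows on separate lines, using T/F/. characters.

Step 1: 3 trees catch fire, 1 burn out
  T..TT
  TT.TT
  TT..T
  TF.FT
  TTFTT
  TTTTT
Step 2: 6 trees catch fire, 3 burn out
  T..TT
  TT.TT
  TF..T
  F...F
  TF.FT
  TTFTT
Step 3: 7 trees catch fire, 6 burn out
  T..TT
  TF.TT
  F...F
  .....
  F...F
  TF.FT

T..TT
TF.TT
F...F
.....
F...F
TF.FT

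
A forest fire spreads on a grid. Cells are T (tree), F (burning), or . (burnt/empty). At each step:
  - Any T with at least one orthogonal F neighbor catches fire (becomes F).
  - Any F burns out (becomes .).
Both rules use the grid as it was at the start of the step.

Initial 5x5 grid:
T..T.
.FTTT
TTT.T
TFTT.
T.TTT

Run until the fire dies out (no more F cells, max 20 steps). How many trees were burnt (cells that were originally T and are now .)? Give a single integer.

Step 1: +4 fires, +2 burnt (F count now 4)
Step 2: +6 fires, +4 burnt (F count now 6)
Step 3: +3 fires, +6 burnt (F count now 3)
Step 4: +2 fires, +3 burnt (F count now 2)
Step 5: +0 fires, +2 burnt (F count now 0)
Fire out after step 5
Initially T: 16, now '.': 24
Total burnt (originally-T cells now '.'): 15

Answer: 15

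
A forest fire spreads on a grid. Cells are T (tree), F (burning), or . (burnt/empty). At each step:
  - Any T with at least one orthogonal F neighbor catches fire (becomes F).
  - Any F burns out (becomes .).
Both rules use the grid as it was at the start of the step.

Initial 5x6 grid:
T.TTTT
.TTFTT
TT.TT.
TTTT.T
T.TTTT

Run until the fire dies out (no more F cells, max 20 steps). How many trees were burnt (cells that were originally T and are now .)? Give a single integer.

Answer: 22

Derivation:
Step 1: +4 fires, +1 burnt (F count now 4)
Step 2: +6 fires, +4 burnt (F count now 6)
Step 3: +4 fires, +6 burnt (F count now 4)
Step 4: +4 fires, +4 burnt (F count now 4)
Step 5: +2 fires, +4 burnt (F count now 2)
Step 6: +2 fires, +2 burnt (F count now 2)
Step 7: +0 fires, +2 burnt (F count now 0)
Fire out after step 7
Initially T: 23, now '.': 29
Total burnt (originally-T cells now '.'): 22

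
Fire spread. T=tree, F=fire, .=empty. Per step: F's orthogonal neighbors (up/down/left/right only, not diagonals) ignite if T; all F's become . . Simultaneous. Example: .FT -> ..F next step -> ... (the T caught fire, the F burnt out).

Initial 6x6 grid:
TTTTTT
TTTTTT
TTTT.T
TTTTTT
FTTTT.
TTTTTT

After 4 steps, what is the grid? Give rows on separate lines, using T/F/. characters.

Step 1: 3 trees catch fire, 1 burn out
  TTTTTT
  TTTTTT
  TTTT.T
  FTTTTT
  .FTTT.
  FTTTTT
Step 2: 4 trees catch fire, 3 burn out
  TTTTTT
  TTTTTT
  FTTT.T
  .FTTTT
  ..FTT.
  .FTTTT
Step 3: 5 trees catch fire, 4 burn out
  TTTTTT
  FTTTTT
  .FTT.T
  ..FTTT
  ...FT.
  ..FTTT
Step 4: 6 trees catch fire, 5 burn out
  FTTTTT
  .FTTTT
  ..FT.T
  ...FTT
  ....F.
  ...FTT

FTTTTT
.FTTTT
..FT.T
...FTT
....F.
...FTT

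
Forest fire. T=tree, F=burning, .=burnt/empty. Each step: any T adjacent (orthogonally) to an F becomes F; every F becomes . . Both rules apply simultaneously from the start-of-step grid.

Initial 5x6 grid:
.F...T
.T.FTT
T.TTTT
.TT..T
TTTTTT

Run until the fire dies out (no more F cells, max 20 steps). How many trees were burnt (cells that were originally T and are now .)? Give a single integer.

Answer: 17

Derivation:
Step 1: +3 fires, +2 burnt (F count now 3)
Step 2: +3 fires, +3 burnt (F count now 3)
Step 3: +3 fires, +3 burnt (F count now 3)
Step 4: +3 fires, +3 burnt (F count now 3)
Step 5: +3 fires, +3 burnt (F count now 3)
Step 6: +2 fires, +3 burnt (F count now 2)
Step 7: +0 fires, +2 burnt (F count now 0)
Fire out after step 7
Initially T: 18, now '.': 29
Total burnt (originally-T cells now '.'): 17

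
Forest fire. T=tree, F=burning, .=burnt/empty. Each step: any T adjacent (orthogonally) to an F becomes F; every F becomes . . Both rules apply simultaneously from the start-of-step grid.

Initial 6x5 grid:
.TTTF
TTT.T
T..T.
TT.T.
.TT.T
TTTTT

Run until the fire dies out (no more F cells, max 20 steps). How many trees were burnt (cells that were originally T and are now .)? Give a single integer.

Answer: 18

Derivation:
Step 1: +2 fires, +1 burnt (F count now 2)
Step 2: +1 fires, +2 burnt (F count now 1)
Step 3: +2 fires, +1 burnt (F count now 2)
Step 4: +1 fires, +2 burnt (F count now 1)
Step 5: +1 fires, +1 burnt (F count now 1)
Step 6: +1 fires, +1 burnt (F count now 1)
Step 7: +1 fires, +1 burnt (F count now 1)
Step 8: +1 fires, +1 burnt (F count now 1)
Step 9: +1 fires, +1 burnt (F count now 1)
Step 10: +2 fires, +1 burnt (F count now 2)
Step 11: +2 fires, +2 burnt (F count now 2)
Step 12: +1 fires, +2 burnt (F count now 1)
Step 13: +1 fires, +1 burnt (F count now 1)
Step 14: +1 fires, +1 burnt (F count now 1)
Step 15: +0 fires, +1 burnt (F count now 0)
Fire out after step 15
Initially T: 20, now '.': 28
Total burnt (originally-T cells now '.'): 18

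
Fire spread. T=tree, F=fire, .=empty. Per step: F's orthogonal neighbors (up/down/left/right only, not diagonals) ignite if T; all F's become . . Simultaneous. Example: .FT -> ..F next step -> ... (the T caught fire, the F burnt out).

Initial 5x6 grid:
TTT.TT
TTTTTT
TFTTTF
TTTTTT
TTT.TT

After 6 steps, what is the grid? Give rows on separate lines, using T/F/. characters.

Step 1: 7 trees catch fire, 2 burn out
  TTT.TT
  TFTTTF
  F.FTF.
  TFTTTF
  TTT.TT
Step 2: 11 trees catch fire, 7 burn out
  TFT.TF
  F.FTF.
  ...F..
  F.FTF.
  TFT.TF
Step 3: 8 trees catch fire, 11 burn out
  F.F.F.
  ...F..
  ......
  ...F..
  F.F.F.
Step 4: 0 trees catch fire, 8 burn out
  ......
  ......
  ......
  ......
  ......
Step 5: 0 trees catch fire, 0 burn out
  ......
  ......
  ......
  ......
  ......
Step 6: 0 trees catch fire, 0 burn out
  ......
  ......
  ......
  ......
  ......

......
......
......
......
......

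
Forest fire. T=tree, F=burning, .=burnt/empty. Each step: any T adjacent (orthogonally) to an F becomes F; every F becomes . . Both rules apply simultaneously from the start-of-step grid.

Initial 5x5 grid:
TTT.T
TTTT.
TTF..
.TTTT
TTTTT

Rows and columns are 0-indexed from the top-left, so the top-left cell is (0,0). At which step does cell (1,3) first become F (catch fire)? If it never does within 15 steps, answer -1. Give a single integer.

Step 1: cell (1,3)='T' (+3 fires, +1 burnt)
Step 2: cell (1,3)='F' (+7 fires, +3 burnt)
  -> target ignites at step 2
Step 3: cell (1,3)='.' (+5 fires, +7 burnt)
Step 4: cell (1,3)='.' (+3 fires, +5 burnt)
Step 5: cell (1,3)='.' (+0 fires, +3 burnt)
  fire out at step 5

2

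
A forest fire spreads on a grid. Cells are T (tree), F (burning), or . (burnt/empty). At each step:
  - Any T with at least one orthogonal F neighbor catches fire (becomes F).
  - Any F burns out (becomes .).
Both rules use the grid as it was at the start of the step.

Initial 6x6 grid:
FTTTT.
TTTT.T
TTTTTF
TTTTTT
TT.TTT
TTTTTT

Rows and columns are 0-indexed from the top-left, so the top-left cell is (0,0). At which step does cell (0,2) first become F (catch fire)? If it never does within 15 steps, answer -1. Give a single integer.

Step 1: cell (0,2)='T' (+5 fires, +2 burnt)
Step 2: cell (0,2)='F' (+6 fires, +5 burnt)
  -> target ignites at step 2
Step 3: cell (0,2)='.' (+9 fires, +6 burnt)
Step 4: cell (0,2)='.' (+6 fires, +9 burnt)
Step 5: cell (0,2)='.' (+3 fires, +6 burnt)
Step 6: cell (0,2)='.' (+2 fires, +3 burnt)
Step 7: cell (0,2)='.' (+0 fires, +2 burnt)
  fire out at step 7

2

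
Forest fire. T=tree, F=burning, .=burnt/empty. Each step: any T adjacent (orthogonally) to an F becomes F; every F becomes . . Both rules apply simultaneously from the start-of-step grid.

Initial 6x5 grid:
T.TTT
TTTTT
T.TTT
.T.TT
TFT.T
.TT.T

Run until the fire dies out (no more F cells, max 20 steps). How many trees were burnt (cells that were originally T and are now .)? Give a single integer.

Answer: 5

Derivation:
Step 1: +4 fires, +1 burnt (F count now 4)
Step 2: +1 fires, +4 burnt (F count now 1)
Step 3: +0 fires, +1 burnt (F count now 0)
Fire out after step 3
Initially T: 22, now '.': 13
Total burnt (originally-T cells now '.'): 5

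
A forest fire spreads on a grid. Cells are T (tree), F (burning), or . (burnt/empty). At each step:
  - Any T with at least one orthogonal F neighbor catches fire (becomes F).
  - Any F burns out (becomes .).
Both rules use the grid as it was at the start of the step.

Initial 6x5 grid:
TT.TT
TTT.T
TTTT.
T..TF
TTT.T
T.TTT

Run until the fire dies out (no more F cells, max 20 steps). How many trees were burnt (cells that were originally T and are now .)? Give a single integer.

Step 1: +2 fires, +1 burnt (F count now 2)
Step 2: +2 fires, +2 burnt (F count now 2)
Step 3: +2 fires, +2 burnt (F count now 2)
Step 4: +3 fires, +2 burnt (F count now 3)
Step 5: +3 fires, +3 burnt (F count now 3)
Step 6: +4 fires, +3 burnt (F count now 4)
Step 7: +2 fires, +4 burnt (F count now 2)
Step 8: +1 fires, +2 burnt (F count now 1)
Step 9: +0 fires, +1 burnt (F count now 0)
Fire out after step 9
Initially T: 22, now '.': 27
Total burnt (originally-T cells now '.'): 19

Answer: 19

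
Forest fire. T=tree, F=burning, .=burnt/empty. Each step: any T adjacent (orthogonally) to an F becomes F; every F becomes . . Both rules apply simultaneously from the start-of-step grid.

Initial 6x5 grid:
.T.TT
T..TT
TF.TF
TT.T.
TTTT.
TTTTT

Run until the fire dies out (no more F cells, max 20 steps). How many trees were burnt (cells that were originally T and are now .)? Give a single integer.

Step 1: +4 fires, +2 burnt (F count now 4)
Step 2: +6 fires, +4 burnt (F count now 6)
Step 3: +5 fires, +6 burnt (F count now 5)
Step 4: +3 fires, +5 burnt (F count now 3)
Step 5: +1 fires, +3 burnt (F count now 1)
Step 6: +0 fires, +1 burnt (F count now 0)
Fire out after step 6
Initially T: 20, now '.': 29
Total burnt (originally-T cells now '.'): 19

Answer: 19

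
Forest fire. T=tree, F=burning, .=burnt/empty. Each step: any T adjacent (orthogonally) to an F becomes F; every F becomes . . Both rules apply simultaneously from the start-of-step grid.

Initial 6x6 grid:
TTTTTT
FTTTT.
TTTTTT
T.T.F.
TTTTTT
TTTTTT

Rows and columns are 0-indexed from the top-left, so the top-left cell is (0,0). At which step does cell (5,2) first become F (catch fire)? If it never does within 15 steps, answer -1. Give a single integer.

Step 1: cell (5,2)='T' (+5 fires, +2 burnt)
Step 2: cell (5,2)='T' (+10 fires, +5 burnt)
Step 3: cell (5,2)='T' (+8 fires, +10 burnt)
Step 4: cell (5,2)='F' (+6 fires, +8 burnt)
  -> target ignites at step 4
Step 5: cell (5,2)='.' (+1 fires, +6 burnt)
Step 6: cell (5,2)='.' (+0 fires, +1 burnt)
  fire out at step 6

4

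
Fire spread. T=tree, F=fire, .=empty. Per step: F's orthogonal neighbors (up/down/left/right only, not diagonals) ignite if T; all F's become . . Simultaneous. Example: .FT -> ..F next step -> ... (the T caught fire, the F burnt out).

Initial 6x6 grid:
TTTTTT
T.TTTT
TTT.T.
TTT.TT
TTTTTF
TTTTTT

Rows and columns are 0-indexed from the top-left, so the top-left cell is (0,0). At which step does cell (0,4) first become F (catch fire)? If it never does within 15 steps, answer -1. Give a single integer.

Step 1: cell (0,4)='T' (+3 fires, +1 burnt)
Step 2: cell (0,4)='T' (+3 fires, +3 burnt)
Step 3: cell (0,4)='T' (+3 fires, +3 burnt)
Step 4: cell (0,4)='T' (+4 fires, +3 burnt)
Step 5: cell (0,4)='F' (+7 fires, +4 burnt)
  -> target ignites at step 5
Step 6: cell (0,4)='.' (+6 fires, +7 burnt)
Step 7: cell (0,4)='.' (+2 fires, +6 burnt)
Step 8: cell (0,4)='.' (+2 fires, +2 burnt)
Step 9: cell (0,4)='.' (+1 fires, +2 burnt)
Step 10: cell (0,4)='.' (+0 fires, +1 burnt)
  fire out at step 10

5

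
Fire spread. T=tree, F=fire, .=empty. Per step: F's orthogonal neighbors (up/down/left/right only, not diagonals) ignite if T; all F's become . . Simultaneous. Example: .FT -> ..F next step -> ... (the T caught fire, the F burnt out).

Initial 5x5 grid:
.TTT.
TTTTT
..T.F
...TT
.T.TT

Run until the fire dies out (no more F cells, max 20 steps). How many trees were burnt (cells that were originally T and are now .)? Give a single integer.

Step 1: +2 fires, +1 burnt (F count now 2)
Step 2: +3 fires, +2 burnt (F count now 3)
Step 3: +3 fires, +3 burnt (F count now 3)
Step 4: +3 fires, +3 burnt (F count now 3)
Step 5: +2 fires, +3 burnt (F count now 2)
Step 6: +0 fires, +2 burnt (F count now 0)
Fire out after step 6
Initially T: 14, now '.': 24
Total burnt (originally-T cells now '.'): 13

Answer: 13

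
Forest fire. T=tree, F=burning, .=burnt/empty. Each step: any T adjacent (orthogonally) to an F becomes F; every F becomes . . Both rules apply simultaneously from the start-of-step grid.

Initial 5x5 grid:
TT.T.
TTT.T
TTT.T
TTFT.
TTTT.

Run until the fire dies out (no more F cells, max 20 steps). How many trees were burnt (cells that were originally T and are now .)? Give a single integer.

Step 1: +4 fires, +1 burnt (F count now 4)
Step 2: +5 fires, +4 burnt (F count now 5)
Step 3: +3 fires, +5 burnt (F count now 3)
Step 4: +2 fires, +3 burnt (F count now 2)
Step 5: +1 fires, +2 burnt (F count now 1)
Step 6: +0 fires, +1 burnt (F count now 0)
Fire out after step 6
Initially T: 18, now '.': 22
Total burnt (originally-T cells now '.'): 15

Answer: 15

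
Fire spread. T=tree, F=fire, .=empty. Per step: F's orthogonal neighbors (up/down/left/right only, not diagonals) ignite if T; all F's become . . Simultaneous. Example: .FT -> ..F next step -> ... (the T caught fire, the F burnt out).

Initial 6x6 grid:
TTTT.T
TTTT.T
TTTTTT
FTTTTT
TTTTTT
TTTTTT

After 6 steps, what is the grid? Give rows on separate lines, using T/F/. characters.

Step 1: 3 trees catch fire, 1 burn out
  TTTT.T
  TTTT.T
  FTTTTT
  .FTTTT
  FTTTTT
  TTTTTT
Step 2: 5 trees catch fire, 3 burn out
  TTTT.T
  FTTT.T
  .FTTTT
  ..FTTT
  .FTTTT
  FTTTTT
Step 3: 6 trees catch fire, 5 burn out
  FTTT.T
  .FTT.T
  ..FTTT
  ...FTT
  ..FTTT
  .FTTTT
Step 4: 6 trees catch fire, 6 burn out
  .FTT.T
  ..FT.T
  ...FTT
  ....FT
  ...FTT
  ..FTTT
Step 5: 6 trees catch fire, 6 burn out
  ..FT.T
  ...F.T
  ....FT
  .....F
  ....FT
  ...FTT
Step 6: 4 trees catch fire, 6 burn out
  ...F.T
  .....T
  .....F
  ......
  .....F
  ....FT

...F.T
.....T
.....F
......
.....F
....FT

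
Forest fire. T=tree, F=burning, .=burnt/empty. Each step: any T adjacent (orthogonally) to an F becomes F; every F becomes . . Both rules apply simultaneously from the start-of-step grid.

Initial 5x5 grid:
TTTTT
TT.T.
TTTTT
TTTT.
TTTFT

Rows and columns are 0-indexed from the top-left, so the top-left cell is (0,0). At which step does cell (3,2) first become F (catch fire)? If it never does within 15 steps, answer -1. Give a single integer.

Step 1: cell (3,2)='T' (+3 fires, +1 burnt)
Step 2: cell (3,2)='F' (+3 fires, +3 burnt)
  -> target ignites at step 2
Step 3: cell (3,2)='.' (+5 fires, +3 burnt)
Step 4: cell (3,2)='.' (+3 fires, +5 burnt)
Step 5: cell (3,2)='.' (+4 fires, +3 burnt)
Step 6: cell (3,2)='.' (+2 fires, +4 burnt)
Step 7: cell (3,2)='.' (+1 fires, +2 burnt)
Step 8: cell (3,2)='.' (+0 fires, +1 burnt)
  fire out at step 8

2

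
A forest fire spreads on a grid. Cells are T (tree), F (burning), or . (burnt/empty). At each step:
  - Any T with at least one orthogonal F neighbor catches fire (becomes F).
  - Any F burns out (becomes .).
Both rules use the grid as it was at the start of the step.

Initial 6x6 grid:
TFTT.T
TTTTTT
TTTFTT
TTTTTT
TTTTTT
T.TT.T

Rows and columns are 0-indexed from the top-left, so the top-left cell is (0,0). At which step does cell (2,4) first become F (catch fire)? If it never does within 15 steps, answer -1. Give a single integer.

Step 1: cell (2,4)='F' (+7 fires, +2 burnt)
  -> target ignites at step 1
Step 2: cell (2,4)='.' (+9 fires, +7 burnt)
Step 3: cell (2,4)='.' (+7 fires, +9 burnt)
Step 4: cell (2,4)='.' (+5 fires, +7 burnt)
Step 5: cell (2,4)='.' (+2 fires, +5 burnt)
Step 6: cell (2,4)='.' (+1 fires, +2 burnt)
Step 7: cell (2,4)='.' (+0 fires, +1 burnt)
  fire out at step 7

1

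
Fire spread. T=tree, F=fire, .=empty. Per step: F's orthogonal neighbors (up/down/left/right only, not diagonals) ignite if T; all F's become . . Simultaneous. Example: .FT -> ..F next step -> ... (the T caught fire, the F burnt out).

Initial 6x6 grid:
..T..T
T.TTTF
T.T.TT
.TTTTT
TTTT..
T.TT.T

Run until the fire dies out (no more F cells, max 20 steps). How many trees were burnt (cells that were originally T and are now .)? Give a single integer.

Step 1: +3 fires, +1 burnt (F count now 3)
Step 2: +3 fires, +3 burnt (F count now 3)
Step 3: +2 fires, +3 burnt (F count now 2)
Step 4: +3 fires, +2 burnt (F count now 3)
Step 5: +2 fires, +3 burnt (F count now 2)
Step 6: +3 fires, +2 burnt (F count now 3)
Step 7: +2 fires, +3 burnt (F count now 2)
Step 8: +1 fires, +2 burnt (F count now 1)
Step 9: +1 fires, +1 burnt (F count now 1)
Step 10: +0 fires, +1 burnt (F count now 0)
Fire out after step 10
Initially T: 23, now '.': 33
Total burnt (originally-T cells now '.'): 20

Answer: 20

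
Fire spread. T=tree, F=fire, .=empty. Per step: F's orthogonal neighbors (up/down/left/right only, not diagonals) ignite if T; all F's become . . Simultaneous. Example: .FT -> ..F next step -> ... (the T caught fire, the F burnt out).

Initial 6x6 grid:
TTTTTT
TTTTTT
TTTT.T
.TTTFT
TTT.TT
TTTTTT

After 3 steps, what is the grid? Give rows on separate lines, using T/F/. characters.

Step 1: 3 trees catch fire, 1 burn out
  TTTTTT
  TTTTTT
  TTTT.T
  .TTF.F
  TTT.FT
  TTTTTT
Step 2: 5 trees catch fire, 3 burn out
  TTTTTT
  TTTTTT
  TTTF.F
  .TF...
  TTT..F
  TTTTFT
Step 3: 7 trees catch fire, 5 burn out
  TTTTTT
  TTTFTF
  TTF...
  .F....
  TTF...
  TTTF.F

TTTTTT
TTTFTF
TTF...
.F....
TTF...
TTTF.F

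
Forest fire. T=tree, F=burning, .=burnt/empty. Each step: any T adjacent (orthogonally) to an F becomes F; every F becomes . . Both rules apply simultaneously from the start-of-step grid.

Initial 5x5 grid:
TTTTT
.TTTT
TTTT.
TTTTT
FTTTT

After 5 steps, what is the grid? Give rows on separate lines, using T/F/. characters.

Step 1: 2 trees catch fire, 1 burn out
  TTTTT
  .TTTT
  TTTT.
  FTTTT
  .FTTT
Step 2: 3 trees catch fire, 2 burn out
  TTTTT
  .TTTT
  FTTT.
  .FTTT
  ..FTT
Step 3: 3 trees catch fire, 3 burn out
  TTTTT
  .TTTT
  .FTT.
  ..FTT
  ...FT
Step 4: 4 trees catch fire, 3 burn out
  TTTTT
  .FTTT
  ..FT.
  ...FT
  ....F
Step 5: 4 trees catch fire, 4 burn out
  TFTTT
  ..FTT
  ...F.
  ....F
  .....

TFTTT
..FTT
...F.
....F
.....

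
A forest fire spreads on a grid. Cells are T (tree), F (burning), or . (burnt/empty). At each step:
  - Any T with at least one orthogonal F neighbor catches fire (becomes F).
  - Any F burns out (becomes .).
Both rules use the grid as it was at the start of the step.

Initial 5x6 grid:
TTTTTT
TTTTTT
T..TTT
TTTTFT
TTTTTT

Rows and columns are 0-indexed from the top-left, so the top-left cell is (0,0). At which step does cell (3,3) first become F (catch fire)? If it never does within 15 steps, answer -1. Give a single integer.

Step 1: cell (3,3)='F' (+4 fires, +1 burnt)
  -> target ignites at step 1
Step 2: cell (3,3)='.' (+6 fires, +4 burnt)
Step 3: cell (3,3)='.' (+5 fires, +6 burnt)
Step 4: cell (3,3)='.' (+5 fires, +5 burnt)
Step 5: cell (3,3)='.' (+4 fires, +5 burnt)
Step 6: cell (3,3)='.' (+2 fires, +4 burnt)
Step 7: cell (3,3)='.' (+1 fires, +2 burnt)
Step 8: cell (3,3)='.' (+0 fires, +1 burnt)
  fire out at step 8

1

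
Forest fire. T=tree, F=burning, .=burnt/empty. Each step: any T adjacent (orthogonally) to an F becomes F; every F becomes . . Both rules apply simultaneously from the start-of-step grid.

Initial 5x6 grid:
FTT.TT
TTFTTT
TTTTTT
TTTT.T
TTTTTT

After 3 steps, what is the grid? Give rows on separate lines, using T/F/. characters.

Step 1: 6 trees catch fire, 2 burn out
  .FF.TT
  FF.FTT
  TTFTTT
  TTTT.T
  TTTTTT
Step 2: 5 trees catch fire, 6 burn out
  ....TT
  ....FT
  FF.FTT
  TTFT.T
  TTTTTT
Step 3: 7 trees catch fire, 5 burn out
  ....FT
  .....F
  ....FT
  FF.F.T
  TTFTTT

....FT
.....F
....FT
FF.F.T
TTFTTT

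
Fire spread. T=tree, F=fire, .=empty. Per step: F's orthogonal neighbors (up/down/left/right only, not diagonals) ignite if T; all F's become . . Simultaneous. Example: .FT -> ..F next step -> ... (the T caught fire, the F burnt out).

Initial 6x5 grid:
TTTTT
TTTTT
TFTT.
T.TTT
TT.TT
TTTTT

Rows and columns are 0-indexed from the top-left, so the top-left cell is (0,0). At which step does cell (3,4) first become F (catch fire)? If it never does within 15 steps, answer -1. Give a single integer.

Step 1: cell (3,4)='T' (+3 fires, +1 burnt)
Step 2: cell (3,4)='T' (+6 fires, +3 burnt)
Step 3: cell (3,4)='T' (+5 fires, +6 burnt)
Step 4: cell (3,4)='F' (+6 fires, +5 burnt)
  -> target ignites at step 4
Step 5: cell (3,4)='.' (+4 fires, +6 burnt)
Step 6: cell (3,4)='.' (+2 fires, +4 burnt)
Step 7: cell (3,4)='.' (+0 fires, +2 burnt)
  fire out at step 7

4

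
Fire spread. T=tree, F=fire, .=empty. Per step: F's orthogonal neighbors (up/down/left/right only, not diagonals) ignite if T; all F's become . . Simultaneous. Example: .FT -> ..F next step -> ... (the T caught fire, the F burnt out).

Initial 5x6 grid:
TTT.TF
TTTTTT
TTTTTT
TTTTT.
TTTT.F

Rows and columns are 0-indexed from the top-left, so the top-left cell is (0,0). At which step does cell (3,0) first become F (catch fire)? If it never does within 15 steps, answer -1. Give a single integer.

Step 1: cell (3,0)='T' (+2 fires, +2 burnt)
Step 2: cell (3,0)='T' (+2 fires, +2 burnt)
Step 3: cell (3,0)='T' (+2 fires, +2 burnt)
Step 4: cell (3,0)='T' (+3 fires, +2 burnt)
Step 5: cell (3,0)='T' (+4 fires, +3 burnt)
Step 6: cell (3,0)='T' (+5 fires, +4 burnt)
Step 7: cell (3,0)='T' (+4 fires, +5 burnt)
Step 8: cell (3,0)='F' (+2 fires, +4 burnt)
  -> target ignites at step 8
Step 9: cell (3,0)='.' (+1 fires, +2 burnt)
Step 10: cell (3,0)='.' (+0 fires, +1 burnt)
  fire out at step 10

8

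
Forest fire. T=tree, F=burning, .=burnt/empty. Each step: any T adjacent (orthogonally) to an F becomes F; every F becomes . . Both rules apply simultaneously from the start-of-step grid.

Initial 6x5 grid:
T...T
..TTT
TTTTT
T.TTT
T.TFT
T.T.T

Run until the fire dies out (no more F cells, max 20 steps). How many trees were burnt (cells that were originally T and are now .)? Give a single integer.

Answer: 19

Derivation:
Step 1: +3 fires, +1 burnt (F count now 3)
Step 2: +5 fires, +3 burnt (F count now 5)
Step 3: +3 fires, +5 burnt (F count now 3)
Step 4: +3 fires, +3 burnt (F count now 3)
Step 5: +2 fires, +3 burnt (F count now 2)
Step 6: +1 fires, +2 burnt (F count now 1)
Step 7: +1 fires, +1 burnt (F count now 1)
Step 8: +1 fires, +1 burnt (F count now 1)
Step 9: +0 fires, +1 burnt (F count now 0)
Fire out after step 9
Initially T: 20, now '.': 29
Total burnt (originally-T cells now '.'): 19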